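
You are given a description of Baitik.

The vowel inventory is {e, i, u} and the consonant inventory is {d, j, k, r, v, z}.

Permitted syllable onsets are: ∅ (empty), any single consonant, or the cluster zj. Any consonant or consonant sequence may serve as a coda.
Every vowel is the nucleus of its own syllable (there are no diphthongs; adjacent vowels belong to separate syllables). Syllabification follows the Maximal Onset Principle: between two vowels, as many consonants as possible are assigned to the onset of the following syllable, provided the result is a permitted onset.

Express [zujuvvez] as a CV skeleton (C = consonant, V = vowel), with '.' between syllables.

The vowels are u, u, e — 3 nuclei, so 3 syllables.
σ1/σ2 boundary: just /j/ — single C goes to the following onset.
σ2/σ3 boundary: /vv/ — longest licit onset from the right is /v/, leaving /v/ as coda.
So the parse is zu.juv.vez.
Mapping each syllable to C/V: /zu/ → CV, /juv/ → CVC, /vez/ → CVC.

CV.CVC.CVC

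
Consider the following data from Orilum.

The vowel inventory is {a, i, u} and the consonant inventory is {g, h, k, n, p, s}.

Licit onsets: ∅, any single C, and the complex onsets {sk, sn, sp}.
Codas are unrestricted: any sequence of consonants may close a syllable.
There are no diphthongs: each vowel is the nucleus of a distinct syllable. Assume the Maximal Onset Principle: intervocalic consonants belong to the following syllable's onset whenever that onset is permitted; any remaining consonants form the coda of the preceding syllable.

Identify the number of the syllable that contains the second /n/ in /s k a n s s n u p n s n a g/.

The vowels are a, u, a — 3 nuclei, so 3 syllables.
Between /a/ (V1) and /u/ (V2): /nssn/; trying suffixes from longest down, /sn/ is the first permitted one, so coda /ns/ | onset /sn/.
Between /u/ (V2) and /a/ (V3): /pnsn/ — longest licit onset from the right is /sn/, leaving /pn/ as coda.
Result: skans.snupn.snag.
The second /n/ is in the onset of syllable 2 (/snupn/).

2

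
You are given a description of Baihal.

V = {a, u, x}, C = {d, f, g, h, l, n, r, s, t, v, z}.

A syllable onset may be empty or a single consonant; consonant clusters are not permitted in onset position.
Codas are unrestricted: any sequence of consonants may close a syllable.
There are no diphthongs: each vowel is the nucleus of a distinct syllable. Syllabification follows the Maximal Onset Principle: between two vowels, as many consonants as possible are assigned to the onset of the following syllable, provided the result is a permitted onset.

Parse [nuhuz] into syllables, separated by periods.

The vowels are u, u — 2 nuclei, so 2 syllables.
σ1/σ2 boundary: /h/ is a single consonant, so it becomes the next onset.

nu.huz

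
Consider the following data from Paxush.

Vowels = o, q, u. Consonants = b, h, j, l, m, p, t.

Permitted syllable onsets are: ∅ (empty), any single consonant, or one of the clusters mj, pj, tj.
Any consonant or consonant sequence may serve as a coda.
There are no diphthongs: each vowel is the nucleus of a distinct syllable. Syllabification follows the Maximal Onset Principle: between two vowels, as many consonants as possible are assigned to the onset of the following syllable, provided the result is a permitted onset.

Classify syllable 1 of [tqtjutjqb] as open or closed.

open

The vowels are q, u, q — 3 nuclei, so 3 syllables.
Between /q/ (V1) and /u/ (V2): /tj/ — entire cluster is a permitted onset → onset /tj/, coda ∅.
Between /u/ (V2) and /q/ (V3): /tj/ — entire cluster is a permitted onset → onset /tj/, coda ∅.
Syllabification: tq.tju.tjqb.
Syllable 1 is /tq/; it ends in its nucleus with no coda, so it is open.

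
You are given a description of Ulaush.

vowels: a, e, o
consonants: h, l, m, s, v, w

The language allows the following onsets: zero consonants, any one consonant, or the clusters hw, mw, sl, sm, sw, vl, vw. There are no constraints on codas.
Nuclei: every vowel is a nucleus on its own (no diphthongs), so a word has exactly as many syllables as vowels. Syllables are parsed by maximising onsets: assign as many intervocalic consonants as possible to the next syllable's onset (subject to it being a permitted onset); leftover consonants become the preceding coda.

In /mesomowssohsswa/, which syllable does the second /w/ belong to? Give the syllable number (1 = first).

The vowels are e, o, o, o, a — 5 nuclei, so 5 syllables.
Between /e/ (V1) and /o/ (V2): /s/ → onset of the next syllable (single consonants are always licit onsets).
Between /o/ (V2) and /o/ (V3): /m/ is a single consonant, so it becomes the next onset.
Between /o/ (V3) and /o/ (V4): /wss/ splits as /ws/ + /s/ (/s/ is the longest suffix that is a licit onset).
Between /o/ (V4) and /a/ (V5): /hssw/; trying suffixes from longest down, /sw/ is the first permitted one, so coda /hs/ | onset /sw/.
So the parse is me.so.mows.sohs.swa.
The second /w/ is in the onset of syllable 5 (/swa/).

5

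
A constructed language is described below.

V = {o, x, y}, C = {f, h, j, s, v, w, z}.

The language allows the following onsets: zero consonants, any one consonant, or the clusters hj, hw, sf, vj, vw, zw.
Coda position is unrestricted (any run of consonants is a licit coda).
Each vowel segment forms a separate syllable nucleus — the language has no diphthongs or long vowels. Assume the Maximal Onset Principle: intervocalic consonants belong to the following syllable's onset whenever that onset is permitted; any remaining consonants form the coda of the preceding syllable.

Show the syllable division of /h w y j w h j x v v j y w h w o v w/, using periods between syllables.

Nuclei (vowels): y, x, y, o → 4 syllables.
σ1/σ2 boundary: /jwhj/ splits as /jw/ + /hj/ (/hj/ is the longest suffix that is a licit onset).
σ2/σ3 boundary: /vvj/ — longest licit onset from the right is /vj/, leaving /v/ as coda.
σ3/σ4 boundary: /whw/; trying suffixes from longest down, /hw/ is the first permitted one, so coda /w/ | onset /hw/.

hwyjw.hjxv.vjyw.hwovw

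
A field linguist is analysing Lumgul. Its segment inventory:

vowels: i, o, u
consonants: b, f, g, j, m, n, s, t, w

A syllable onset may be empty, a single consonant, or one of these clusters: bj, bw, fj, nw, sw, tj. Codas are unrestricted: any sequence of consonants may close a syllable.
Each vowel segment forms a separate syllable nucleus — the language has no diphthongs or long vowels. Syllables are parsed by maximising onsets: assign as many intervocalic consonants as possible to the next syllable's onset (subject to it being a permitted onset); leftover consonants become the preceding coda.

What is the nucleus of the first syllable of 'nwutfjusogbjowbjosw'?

u

Nuclei (vowels): u, u, o, o, o → 5 syllables.
The first nucleus (vowel 1 from the left) is /u/.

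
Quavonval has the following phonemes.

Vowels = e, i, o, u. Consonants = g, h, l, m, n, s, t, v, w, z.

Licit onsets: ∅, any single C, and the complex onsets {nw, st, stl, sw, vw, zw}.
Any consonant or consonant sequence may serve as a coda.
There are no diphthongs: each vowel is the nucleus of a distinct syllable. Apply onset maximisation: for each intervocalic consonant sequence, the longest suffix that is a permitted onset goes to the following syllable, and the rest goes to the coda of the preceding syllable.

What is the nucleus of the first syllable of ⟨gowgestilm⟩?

o

Vowels present: o, e, i; each is a nucleus, giving 3 syllables.
The first nucleus (vowel 1 from the left) is /o/.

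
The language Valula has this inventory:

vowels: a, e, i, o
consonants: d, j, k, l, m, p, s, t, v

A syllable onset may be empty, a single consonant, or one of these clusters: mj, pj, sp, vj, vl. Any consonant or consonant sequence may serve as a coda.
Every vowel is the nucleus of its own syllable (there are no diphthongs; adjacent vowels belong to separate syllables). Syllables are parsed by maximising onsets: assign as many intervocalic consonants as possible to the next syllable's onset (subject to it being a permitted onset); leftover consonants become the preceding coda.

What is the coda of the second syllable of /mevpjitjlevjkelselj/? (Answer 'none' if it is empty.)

tj

Nuclei (vowels): e, i, e, e, e → 5 syllables.
V1 /e/ – V2 /i/: /vpj/; trying suffixes from longest down, /pj/ is the first permitted one, so coda /v/ | onset /pj/.
V2 /i/ – V3 /e/: /tjl/ splits as /tj/ + /l/ (/l/ is the longest suffix that is a licit onset).
V3 /e/ – V4 /e/: /vjk/ — longest licit onset from the right is /k/, leaving /vj/ as coda.
V4 /e/ – V5 /e/: /ls/ — longest licit onset from the right is /s/, leaving /l/ as coda.
Result: mev.pjitj.levj.kel.selj.
Syllable 2 is /pjitj/: onset /pj/, nucleus /i/, coda /tj/.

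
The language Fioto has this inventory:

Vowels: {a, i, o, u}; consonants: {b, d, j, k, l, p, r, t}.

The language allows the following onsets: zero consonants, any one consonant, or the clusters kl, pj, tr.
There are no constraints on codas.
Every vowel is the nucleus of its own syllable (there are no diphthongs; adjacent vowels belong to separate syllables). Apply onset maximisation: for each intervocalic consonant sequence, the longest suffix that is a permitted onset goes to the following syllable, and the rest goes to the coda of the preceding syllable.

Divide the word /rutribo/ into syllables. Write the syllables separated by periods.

ru.tri.bo

Nuclei (vowels): u, i, o → 3 syllables.
/u…i/ gap (V1→V2): cluster /tr/ — /tr/ is itself a permitted onset, so the whole cluster goes right; preceding coda = ∅.
/i…o/ gap (V2→V3): /b/ is a single consonant, so it becomes the next onset.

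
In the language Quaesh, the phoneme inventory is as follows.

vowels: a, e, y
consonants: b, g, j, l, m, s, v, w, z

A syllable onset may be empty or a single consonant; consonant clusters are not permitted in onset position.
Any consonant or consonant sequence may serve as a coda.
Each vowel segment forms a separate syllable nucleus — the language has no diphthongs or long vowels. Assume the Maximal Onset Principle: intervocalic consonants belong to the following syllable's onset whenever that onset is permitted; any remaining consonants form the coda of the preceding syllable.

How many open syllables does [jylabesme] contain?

Nuclei (vowels): y, a, e, e → 4 syllables.
/y…a/ gap (V1→V2): just /l/ — single C goes to the following onset.
/a…e/ gap (V2→V3): /b/ → onset of the next syllable (single consonants are always licit onsets).
/e…e/ gap (V3→V4): /sm/ splits as /s/ + /m/ (/m/ is the longest suffix that is a licit onset).
So the parse is jy.la.bes.me.
Classifying each syllable: /jy/ (open), /la/ (open), /bes/ (closed), /me/ (open).
Open syllables: 3.

3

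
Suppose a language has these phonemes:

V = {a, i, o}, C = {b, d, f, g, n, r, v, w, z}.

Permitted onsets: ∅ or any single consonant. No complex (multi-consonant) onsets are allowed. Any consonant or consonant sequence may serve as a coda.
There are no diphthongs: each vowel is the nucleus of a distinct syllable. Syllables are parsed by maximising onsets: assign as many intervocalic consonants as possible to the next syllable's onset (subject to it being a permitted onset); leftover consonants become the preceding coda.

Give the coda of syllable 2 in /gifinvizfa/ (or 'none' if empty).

The vowels are i, i, i, a — 4 nuclei, so 4 syllables.
σ1/σ2 boundary: just /f/ — single C goes to the following onset.
σ2/σ3 boundary: /nv/; trying suffixes from longest down, /v/ is the first permitted one, so coda /n/ | onset /v/.
σ3/σ4 boundary: /zf/ splits as /z/ + /f/ (/f/ is the longest suffix that is a licit onset).
So the parse is gi.fin.viz.fa.
Syllable 2 is /fin/: onset /f/, nucleus /i/, coda /n/.

n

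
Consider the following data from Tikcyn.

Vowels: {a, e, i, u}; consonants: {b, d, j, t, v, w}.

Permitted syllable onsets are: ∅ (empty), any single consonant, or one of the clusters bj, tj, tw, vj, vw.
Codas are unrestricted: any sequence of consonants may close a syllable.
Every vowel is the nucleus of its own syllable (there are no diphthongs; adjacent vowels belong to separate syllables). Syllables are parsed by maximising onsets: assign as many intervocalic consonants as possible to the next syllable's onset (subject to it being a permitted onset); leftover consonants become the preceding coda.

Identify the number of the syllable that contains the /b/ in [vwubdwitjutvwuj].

1

Vowels present: u, i, u, u; each is a nucleus, giving 4 syllables.
σ1/σ2 boundary: /bdw/; trying suffixes from longest down, /w/ is the first permitted one, so coda /bd/ | onset /w/.
σ2/σ3 boundary: /tj/ — entire cluster is a permitted onset → onset /tj/, coda ∅.
σ3/σ4 boundary: /tvw/ splits as /t/ + /vw/ (/vw/ is the longest suffix that is a licit onset).
Putting it together: vwubd.wi.tjut.vwuj.
The /b/ is in the coda of syllable 1 (/vwubd/).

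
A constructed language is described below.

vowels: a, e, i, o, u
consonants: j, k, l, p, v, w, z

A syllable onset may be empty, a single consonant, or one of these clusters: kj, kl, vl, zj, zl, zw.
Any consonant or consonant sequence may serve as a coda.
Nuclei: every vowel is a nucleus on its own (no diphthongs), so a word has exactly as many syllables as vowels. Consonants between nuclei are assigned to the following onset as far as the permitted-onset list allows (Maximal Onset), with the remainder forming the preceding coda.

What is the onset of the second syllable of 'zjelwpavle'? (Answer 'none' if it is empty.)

Vowels present: e, a, e; each is a nucleus, giving 3 syllables.
V1 /e/ – V2 /a/: /lwp/; trying suffixes from longest down, /p/ is the first permitted one, so coda /lw/ | onset /p/.
V2 /a/ – V3 /e/: /vl/ — entire cluster is a permitted onset → onset /vl/, coda ∅.
Result: zjelw.pa.vle.
Syllable 2 is /pa/: onset /p/, nucleus /a/, coda ∅.

p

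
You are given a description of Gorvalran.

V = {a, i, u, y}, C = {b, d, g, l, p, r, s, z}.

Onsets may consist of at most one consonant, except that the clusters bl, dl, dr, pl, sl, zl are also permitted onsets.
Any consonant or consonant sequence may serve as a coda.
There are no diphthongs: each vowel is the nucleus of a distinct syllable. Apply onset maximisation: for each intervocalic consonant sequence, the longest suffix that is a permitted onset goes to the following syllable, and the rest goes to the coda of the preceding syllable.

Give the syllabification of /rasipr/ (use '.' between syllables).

ra.sipr

The vowels are a, i — 2 nuclei, so 2 syllables.
Between /a/ (V1) and /i/ (V2): just /s/ — single C goes to the following onset.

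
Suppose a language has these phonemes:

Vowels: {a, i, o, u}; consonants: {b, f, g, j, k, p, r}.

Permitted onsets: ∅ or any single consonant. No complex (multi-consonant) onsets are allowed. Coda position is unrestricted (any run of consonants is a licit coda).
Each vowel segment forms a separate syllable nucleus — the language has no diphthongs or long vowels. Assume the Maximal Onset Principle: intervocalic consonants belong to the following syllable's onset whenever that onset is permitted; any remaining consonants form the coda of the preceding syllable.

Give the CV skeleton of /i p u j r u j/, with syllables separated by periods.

V.CVC.CVC

Vowels present: i, u, u; each is a nucleus, giving 3 syllables.
/i…u/ gap (V1→V2): /p/ is a single consonant, so it becomes the next onset.
/u…u/ gap (V2→V3): /jr/; trying suffixes from longest down, /r/ is the first permitted one, so coda /j/ | onset /r/.
Result: i.puj.ruj.
Mapping each syllable to C/V: /i/ → V, /puj/ → CVC, /ruj/ → CVC.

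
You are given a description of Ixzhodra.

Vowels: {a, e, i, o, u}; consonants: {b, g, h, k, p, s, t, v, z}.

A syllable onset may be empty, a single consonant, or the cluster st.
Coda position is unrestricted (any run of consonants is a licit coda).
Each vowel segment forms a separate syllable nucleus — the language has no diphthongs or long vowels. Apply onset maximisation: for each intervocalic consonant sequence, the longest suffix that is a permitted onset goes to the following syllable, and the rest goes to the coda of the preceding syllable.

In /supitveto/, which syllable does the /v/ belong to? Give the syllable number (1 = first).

Vowels present: u, i, e, o; each is a nucleus, giving 4 syllables.
/u…i/ gap (V1→V2): just /p/ — single C goes to the following onset.
/i…e/ gap (V2→V3): /tv/ — longest licit onset from the right is /v/, leaving /t/ as coda.
/e…o/ gap (V3→V4): /t/ is a single consonant, so it becomes the next onset.
So the parse is su.pit.ve.to.
The /v/ is in the onset of syllable 3 (/ve/).

3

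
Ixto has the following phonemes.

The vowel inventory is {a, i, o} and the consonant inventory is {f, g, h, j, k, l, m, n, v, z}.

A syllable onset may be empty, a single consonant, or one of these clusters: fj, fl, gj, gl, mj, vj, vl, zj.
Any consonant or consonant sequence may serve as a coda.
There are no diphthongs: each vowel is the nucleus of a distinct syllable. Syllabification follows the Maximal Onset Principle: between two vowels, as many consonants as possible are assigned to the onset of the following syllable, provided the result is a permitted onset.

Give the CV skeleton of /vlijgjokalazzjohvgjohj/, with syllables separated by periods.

CCVC.CCV.CV.CVC.CCVCC.CCVCC

Nuclei (vowels): i, o, a, a, o, o → 6 syllables.
/i…o/ gap (V1→V2): /jgj/ splits as /j/ + /gj/ (/gj/ is the longest suffix that is a licit onset).
/o…a/ gap (V2→V3): /k/ is a single consonant, so it becomes the next onset.
/a…a/ gap (V3→V4): /l/ → onset of the next syllable (single consonants are always licit onsets).
/a…o/ gap (V4→V5): cluster /zzj/ — the longest permitted-onset suffix is /zj/; onset = /zj/, preceding coda = /z/.
/o…o/ gap (V5→V6): /hvgj/ — longest licit onset from the right is /gj/, leaving /hv/ as coda.
Result: vlij.gjo.ka.laz.zjohv.gjohj.
Mapping each syllable to C/V: /vlij/ → CCVC, /gjo/ → CCV, /ka/ → CV, /laz/ → CVC, /zjohv/ → CCVCC, /gjohj/ → CCVCC.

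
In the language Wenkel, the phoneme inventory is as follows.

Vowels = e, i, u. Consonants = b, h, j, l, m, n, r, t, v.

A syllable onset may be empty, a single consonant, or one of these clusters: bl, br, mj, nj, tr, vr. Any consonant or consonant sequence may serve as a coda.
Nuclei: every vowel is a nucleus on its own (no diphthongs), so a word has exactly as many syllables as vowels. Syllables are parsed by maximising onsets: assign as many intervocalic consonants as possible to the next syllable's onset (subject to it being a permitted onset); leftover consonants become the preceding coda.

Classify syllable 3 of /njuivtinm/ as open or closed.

closed

Nuclei (vowels): u, i, i → 3 syllables.
Between /u/ (V1) and /i/ (V2): hiatus — the boundary sits between the two vowels.
Between /i/ (V2) and /i/ (V3): /vt/; trying suffixes from longest down, /t/ is the first permitted one, so coda /v/ | onset /t/.
So the parse is nju.iv.tinm.
Syllable 3 is /tinm/ with coda /nm/, so it is closed.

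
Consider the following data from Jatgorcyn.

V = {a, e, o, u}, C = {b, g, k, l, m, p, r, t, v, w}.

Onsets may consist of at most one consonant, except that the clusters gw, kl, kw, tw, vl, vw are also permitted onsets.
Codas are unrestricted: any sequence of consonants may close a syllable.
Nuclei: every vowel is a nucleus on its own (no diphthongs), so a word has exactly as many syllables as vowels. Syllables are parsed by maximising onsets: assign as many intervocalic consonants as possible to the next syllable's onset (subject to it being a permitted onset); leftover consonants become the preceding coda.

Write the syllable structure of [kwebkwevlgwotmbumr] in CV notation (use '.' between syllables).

Nuclei (vowels): e, e, o, u → 4 syllables.
Between /e/ (V1) and /e/ (V2): /bkw/; trying suffixes from longest down, /kw/ is the first permitted one, so coda /b/ | onset /kw/.
Between /e/ (V2) and /o/ (V3): /vlgw/ — longest licit onset from the right is /gw/, leaving /vl/ as coda.
Between /o/ (V3) and /u/ (V4): /tmb/ — longest licit onset from the right is /b/, leaving /tm/ as coda.
Result: kweb.kwevl.gwotm.bumr.
Mapping each syllable to C/V: /kweb/ → CCVC, /kwevl/ → CCVCC, /gwotm/ → CCVCC, /bumr/ → CVCC.

CCVC.CCVCC.CCVCC.CVCC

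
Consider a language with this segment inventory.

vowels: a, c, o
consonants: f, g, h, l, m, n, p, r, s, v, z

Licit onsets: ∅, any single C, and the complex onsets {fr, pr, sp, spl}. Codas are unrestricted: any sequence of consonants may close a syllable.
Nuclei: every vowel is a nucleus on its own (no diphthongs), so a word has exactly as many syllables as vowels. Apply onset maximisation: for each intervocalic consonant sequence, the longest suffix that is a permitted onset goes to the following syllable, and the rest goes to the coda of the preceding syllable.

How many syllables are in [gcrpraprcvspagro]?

Nuclei (vowels): c, a, c, a, o → 5 syllables.

5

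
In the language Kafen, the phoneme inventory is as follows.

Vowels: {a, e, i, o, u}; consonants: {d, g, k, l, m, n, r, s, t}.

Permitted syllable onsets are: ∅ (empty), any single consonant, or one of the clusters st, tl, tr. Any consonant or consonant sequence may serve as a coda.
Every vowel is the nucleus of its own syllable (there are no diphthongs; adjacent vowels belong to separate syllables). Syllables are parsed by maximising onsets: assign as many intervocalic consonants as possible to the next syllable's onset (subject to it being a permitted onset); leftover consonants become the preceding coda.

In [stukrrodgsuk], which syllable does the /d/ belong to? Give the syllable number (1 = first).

2

Nuclei (vowels): u, o, u → 3 syllables.
V1 /u/ – V2 /o/: cluster /krr/ — the longest permitted-onset suffix is /r/; onset = /r/, preceding coda = /kr/.
V2 /o/ – V3 /u/: /dgs/; trying suffixes from longest down, /s/ is the first permitted one, so coda /dg/ | onset /s/.
So the parse is stukr.rodg.suk.
The /d/ is in the coda of syllable 2 (/rodg/).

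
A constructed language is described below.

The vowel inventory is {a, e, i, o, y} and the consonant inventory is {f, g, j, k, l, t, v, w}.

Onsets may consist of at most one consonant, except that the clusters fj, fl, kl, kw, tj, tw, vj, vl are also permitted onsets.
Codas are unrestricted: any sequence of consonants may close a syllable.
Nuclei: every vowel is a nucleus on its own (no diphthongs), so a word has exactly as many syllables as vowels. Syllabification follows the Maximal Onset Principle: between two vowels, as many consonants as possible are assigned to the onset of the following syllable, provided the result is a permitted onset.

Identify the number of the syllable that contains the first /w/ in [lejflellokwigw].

Nuclei (vowels): e, e, o, i → 4 syllables.
V1 /e/ – V2 /e/: cluster /jfl/ — the longest permitted-onset suffix is /fl/; onset = /fl/, preceding coda = /j/.
V2 /e/ – V3 /o/: cluster /ll/ — the longest permitted-onset suffix is /l/; onset = /l/, preceding coda = /l/.
V3 /o/ – V4 /i/: /kw/ is a licit onset in full, so it all attaches to the next syllable.
Syllabification: lej.flel.lo.kwigw.
The first /w/ is in the onset of syllable 4 (/kwigw/).

4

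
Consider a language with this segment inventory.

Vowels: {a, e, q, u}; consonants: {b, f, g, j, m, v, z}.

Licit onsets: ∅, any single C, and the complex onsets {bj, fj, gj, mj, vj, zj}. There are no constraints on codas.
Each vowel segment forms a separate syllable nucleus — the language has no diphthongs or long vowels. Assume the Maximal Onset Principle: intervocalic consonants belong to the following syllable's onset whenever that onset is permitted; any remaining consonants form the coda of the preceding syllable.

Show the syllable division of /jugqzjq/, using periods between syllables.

ju.gq.zjq

Vowels present: u, q, q; each is a nucleus, giving 3 syllables.
/u…q/ gap (V1→V2): /g/ → onset of the next syllable (single consonants are always licit onsets).
/q…q/ gap (V2→V3): /zj/ — entire cluster is a permitted onset → onset /zj/, coda ∅.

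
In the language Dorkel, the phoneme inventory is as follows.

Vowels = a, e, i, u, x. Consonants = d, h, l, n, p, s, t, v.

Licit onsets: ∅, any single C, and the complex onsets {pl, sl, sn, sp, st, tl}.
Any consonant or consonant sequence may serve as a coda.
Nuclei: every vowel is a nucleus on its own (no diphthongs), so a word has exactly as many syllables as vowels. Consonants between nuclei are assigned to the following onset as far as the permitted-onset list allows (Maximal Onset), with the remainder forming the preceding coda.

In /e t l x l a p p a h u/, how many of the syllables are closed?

Vowels present: e, x, a, a, u; each is a nucleus, giving 5 syllables.
σ1/σ2 boundary: /tl/ — entire cluster is a permitted onset → onset /tl/, coda ∅.
σ2/σ3 boundary: /l/ is a single consonant, so it becomes the next onset.
σ3/σ4 boundary: /pp/ splits as /p/ + /p/ (/p/ is the longest suffix that is a licit onset).
σ4/σ5 boundary: /h/ → onset of the next syllable (single consonants are always licit onsets).
Result: e.tlx.lap.pa.hu.
Classifying each syllable: /e/ (open), /tlx/ (open), /lap/ (closed), /pa/ (open), /hu/ (open).
Closed syllables: 1.

1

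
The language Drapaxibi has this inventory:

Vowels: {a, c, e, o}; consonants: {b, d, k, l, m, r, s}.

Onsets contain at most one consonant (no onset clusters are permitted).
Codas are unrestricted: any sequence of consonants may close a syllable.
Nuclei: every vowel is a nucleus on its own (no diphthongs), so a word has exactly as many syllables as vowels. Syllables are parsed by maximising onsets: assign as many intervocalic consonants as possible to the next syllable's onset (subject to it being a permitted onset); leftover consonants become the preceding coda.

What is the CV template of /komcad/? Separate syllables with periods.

CV.CV.VC

The vowels are o, c, a — 3 nuclei, so 3 syllables.
/o…c/ gap (V1→V2): just /m/ — single C goes to the following onset.
/c…a/ gap (V2→V3): nothing intervenes; syllable break is V.V.
Result: ko.mc.ad.
Mapping each syllable to C/V: /ko/ → CV, /mc/ → CV, /ad/ → VC.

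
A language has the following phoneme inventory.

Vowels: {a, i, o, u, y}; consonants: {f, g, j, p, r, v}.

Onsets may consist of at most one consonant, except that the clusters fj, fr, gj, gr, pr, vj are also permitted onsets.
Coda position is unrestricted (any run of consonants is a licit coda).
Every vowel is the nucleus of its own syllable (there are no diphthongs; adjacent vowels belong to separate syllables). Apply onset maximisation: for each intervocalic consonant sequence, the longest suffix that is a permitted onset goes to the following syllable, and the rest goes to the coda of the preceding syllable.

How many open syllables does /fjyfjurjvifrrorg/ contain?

The vowels are y, u, i, o — 4 nuclei, so 4 syllables.
Between /y/ (V1) and /u/ (V2): cluster /fj/ — /fj/ is itself a permitted onset, so the whole cluster goes right; preceding coda = ∅.
Between /u/ (V2) and /i/ (V3): /rjv/ — longest licit onset from the right is /v/, leaving /rj/ as coda.
Between /i/ (V3) and /o/ (V4): /frr/ — longest licit onset from the right is /r/, leaving /fr/ as coda.
Syllabification: fjy.fjurj.vifr.rorg.
Classifying each syllable: /fjy/ (open), /fjurj/ (closed), /vifr/ (closed), /rorg/ (closed).
Open syllables: 1.

1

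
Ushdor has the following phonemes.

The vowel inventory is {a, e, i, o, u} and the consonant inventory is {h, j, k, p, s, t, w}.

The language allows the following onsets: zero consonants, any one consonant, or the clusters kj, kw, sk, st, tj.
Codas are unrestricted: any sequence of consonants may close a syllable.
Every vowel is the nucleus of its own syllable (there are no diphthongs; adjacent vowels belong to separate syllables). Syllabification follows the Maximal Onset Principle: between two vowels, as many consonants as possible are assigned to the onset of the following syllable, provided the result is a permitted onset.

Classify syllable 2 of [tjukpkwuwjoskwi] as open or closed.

closed

Nuclei (vowels): u, u, o, i → 4 syllables.
V1 /u/ – V2 /u/: /kpkw/ splits as /kp/ + /kw/ (/kw/ is the longest suffix that is a licit onset).
V2 /u/ – V3 /o/: /wj/ splits as /w/ + /j/ (/j/ is the longest suffix that is a licit onset).
V3 /o/ – V4 /i/: /skw/ — longest licit onset from the right is /kw/, leaving /s/ as coda.
So the parse is tjukp.kwuw.jos.kwi.
Syllable 2 is /kwuw/ with coda /w/, so it is closed.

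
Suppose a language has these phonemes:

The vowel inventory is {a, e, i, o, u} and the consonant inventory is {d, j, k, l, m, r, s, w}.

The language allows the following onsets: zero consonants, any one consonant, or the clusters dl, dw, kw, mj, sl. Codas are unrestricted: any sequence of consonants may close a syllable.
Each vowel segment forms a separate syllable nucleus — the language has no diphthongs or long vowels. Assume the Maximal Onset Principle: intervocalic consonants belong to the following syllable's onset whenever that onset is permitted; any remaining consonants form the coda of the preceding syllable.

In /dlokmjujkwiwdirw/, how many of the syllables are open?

The vowels are o, u, i, i — 4 nuclei, so 4 syllables.
/o…u/ gap (V1→V2): cluster /kmj/ — the longest permitted-onset suffix is /mj/; onset = /mj/, preceding coda = /k/.
/u…i/ gap (V2→V3): /jkw/ splits as /j/ + /kw/ (/kw/ is the longest suffix that is a licit onset).
/i…i/ gap (V3→V4): cluster /wd/ — the longest permitted-onset suffix is /d/; onset = /d/, preceding coda = /w/.
Syllabification: dlok.mjuj.kwiw.dirw.
Classifying each syllable: /dlok/ (closed), /mjuj/ (closed), /kwiw/ (closed), /dirw/ (closed).
Open syllables: 0.

0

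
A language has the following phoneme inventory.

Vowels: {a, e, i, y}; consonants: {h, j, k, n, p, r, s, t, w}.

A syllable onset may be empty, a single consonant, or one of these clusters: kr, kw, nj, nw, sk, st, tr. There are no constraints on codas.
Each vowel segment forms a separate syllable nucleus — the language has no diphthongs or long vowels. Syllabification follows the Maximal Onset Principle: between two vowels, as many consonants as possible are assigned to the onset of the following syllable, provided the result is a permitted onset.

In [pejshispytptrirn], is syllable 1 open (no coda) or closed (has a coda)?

closed

The vowels are e, i, y, i — 4 nuclei, so 4 syllables.
/e…i/ gap (V1→V2): cluster /jsh/ — the longest permitted-onset suffix is /h/; onset = /h/, preceding coda = /js/.
/i…y/ gap (V2→V3): /sp/; trying suffixes from longest down, /p/ is the first permitted one, so coda /s/ | onset /p/.
/y…i/ gap (V3→V4): /tptr/ splits as /tp/ + /tr/ (/tr/ is the longest suffix that is a licit onset).
Putting it together: pejs.his.pytp.trirn.
Syllable 1 is /pejs/ with coda /js/, so it is closed.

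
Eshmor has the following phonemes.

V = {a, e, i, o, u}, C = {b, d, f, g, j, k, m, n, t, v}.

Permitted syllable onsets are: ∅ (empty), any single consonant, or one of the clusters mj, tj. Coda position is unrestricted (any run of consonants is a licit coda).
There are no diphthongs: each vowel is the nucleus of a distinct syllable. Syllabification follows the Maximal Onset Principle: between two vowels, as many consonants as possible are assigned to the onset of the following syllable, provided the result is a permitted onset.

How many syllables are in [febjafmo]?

3

Vowels present: e, a, o; each is a nucleus, giving 3 syllables.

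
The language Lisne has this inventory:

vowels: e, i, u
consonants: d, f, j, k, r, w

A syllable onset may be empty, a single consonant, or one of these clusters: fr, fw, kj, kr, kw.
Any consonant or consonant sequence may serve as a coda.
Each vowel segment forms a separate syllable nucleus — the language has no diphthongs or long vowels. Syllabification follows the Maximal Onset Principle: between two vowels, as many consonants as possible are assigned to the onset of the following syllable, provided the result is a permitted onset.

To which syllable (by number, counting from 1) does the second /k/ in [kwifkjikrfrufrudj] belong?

2

Nuclei (vowels): i, i, u, u → 4 syllables.
/i…i/ gap (V1→V2): /fkj/ splits as /f/ + /kj/ (/kj/ is the longest suffix that is a licit onset).
/i…u/ gap (V2→V3): /krfr/ — longest licit onset from the right is /fr/, leaving /kr/ as coda.
/u…u/ gap (V3→V4): /fr/ is a licit onset in full, so it all attaches to the next syllable.
So the parse is kwif.kjikr.fru.frudj.
The second /k/ is in the onset of syllable 2 (/kjikr/).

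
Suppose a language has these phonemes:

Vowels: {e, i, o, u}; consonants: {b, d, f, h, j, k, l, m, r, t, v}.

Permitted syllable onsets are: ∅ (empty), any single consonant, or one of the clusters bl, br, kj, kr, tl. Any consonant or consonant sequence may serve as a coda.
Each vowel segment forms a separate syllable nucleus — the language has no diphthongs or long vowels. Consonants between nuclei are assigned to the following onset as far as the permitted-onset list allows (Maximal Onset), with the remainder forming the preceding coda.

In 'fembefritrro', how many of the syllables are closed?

Nuclei (vowels): e, e, i, o → 4 syllables.
σ1/σ2 boundary: /mb/; trying suffixes from longest down, /b/ is the first permitted one, so coda /m/ | onset /b/.
σ2/σ3 boundary: /fr/ — longest licit onset from the right is /r/, leaving /f/ as coda.
σ3/σ4 boundary: /trr/; trying suffixes from longest down, /r/ is the first permitted one, so coda /tr/ | onset /r/.
Result: fem.bef.ritr.ro.
Classifying each syllable: /fem/ (closed), /bef/ (closed), /ritr/ (closed), /ro/ (open).
Closed syllables: 3.

3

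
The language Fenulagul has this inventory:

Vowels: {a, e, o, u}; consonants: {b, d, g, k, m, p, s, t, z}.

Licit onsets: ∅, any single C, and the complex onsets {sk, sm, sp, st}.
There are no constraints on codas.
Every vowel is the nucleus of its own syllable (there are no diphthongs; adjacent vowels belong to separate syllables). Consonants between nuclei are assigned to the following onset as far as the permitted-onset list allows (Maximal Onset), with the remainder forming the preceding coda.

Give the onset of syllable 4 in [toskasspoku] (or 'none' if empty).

k

Vowels present: o, a, o, u; each is a nucleus, giving 4 syllables.
/o…a/ gap (V1→V2): /sk/ is a licit onset in full, so it all attaches to the next syllable.
/a…o/ gap (V2→V3): cluster /ssp/ — the longest permitted-onset suffix is /sp/; onset = /sp/, preceding coda = /s/.
/o…u/ gap (V3→V4): /k/ is a single consonant, so it becomes the next onset.
Result: to.skas.spo.ku.
Syllable 4 is /ku/: onset /k/, nucleus /u/, coda ∅.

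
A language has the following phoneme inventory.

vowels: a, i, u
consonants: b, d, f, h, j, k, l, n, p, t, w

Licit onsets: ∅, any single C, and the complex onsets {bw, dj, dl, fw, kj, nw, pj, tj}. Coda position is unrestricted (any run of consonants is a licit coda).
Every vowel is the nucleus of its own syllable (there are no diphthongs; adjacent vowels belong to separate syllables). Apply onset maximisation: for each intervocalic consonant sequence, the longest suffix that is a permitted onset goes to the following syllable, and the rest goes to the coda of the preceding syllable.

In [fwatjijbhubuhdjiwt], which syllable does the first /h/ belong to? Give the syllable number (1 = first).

3

Nuclei (vowels): a, i, u, u, i → 5 syllables.
σ1/σ2 boundary: cluster /tj/ — /tj/ is itself a permitted onset, so the whole cluster goes right; preceding coda = ∅.
σ2/σ3 boundary: cluster /jbh/ — the longest permitted-onset suffix is /h/; onset = /h/, preceding coda = /jb/.
σ3/σ4 boundary: just /b/ — single C goes to the following onset.
σ4/σ5 boundary: /hdj/ — longest licit onset from the right is /dj/, leaving /h/ as coda.
So the parse is fwa.tjijb.hu.buh.djiwt.
The first /h/ is in the onset of syllable 3 (/hu/).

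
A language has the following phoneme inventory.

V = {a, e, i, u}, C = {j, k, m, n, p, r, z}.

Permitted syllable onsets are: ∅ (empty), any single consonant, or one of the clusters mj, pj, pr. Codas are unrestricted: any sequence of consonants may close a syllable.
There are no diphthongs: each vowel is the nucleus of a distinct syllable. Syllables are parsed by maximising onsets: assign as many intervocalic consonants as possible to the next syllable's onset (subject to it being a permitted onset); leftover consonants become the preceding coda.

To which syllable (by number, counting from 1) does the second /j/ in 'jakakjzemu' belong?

2

The vowels are a, a, e, u — 4 nuclei, so 4 syllables.
V1 /a/ – V2 /a/: /k/ → onset of the next syllable (single consonants are always licit onsets).
V2 /a/ – V3 /e/: cluster /kjz/ — the longest permitted-onset suffix is /z/; onset = /z/, preceding coda = /kj/.
V3 /e/ – V4 /u/: just /m/ — single C goes to the following onset.
Syllabification: ja.kakj.ze.mu.
The second /j/ is in the coda of syllable 2 (/kakj/).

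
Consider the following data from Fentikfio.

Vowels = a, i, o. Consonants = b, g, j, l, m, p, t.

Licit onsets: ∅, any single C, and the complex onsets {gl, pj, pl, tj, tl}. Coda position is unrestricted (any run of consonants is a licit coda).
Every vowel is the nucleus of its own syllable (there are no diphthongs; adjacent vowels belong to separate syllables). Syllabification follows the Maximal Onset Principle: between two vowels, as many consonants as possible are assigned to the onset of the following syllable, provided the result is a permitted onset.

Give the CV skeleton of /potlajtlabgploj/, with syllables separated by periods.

CV.CCVC.CCVCC.CCVC

The vowels are o, a, a, o — 4 nuclei, so 4 syllables.
/o…a/ gap (V1→V2): cluster /tl/ — /tl/ is itself a permitted onset, so the whole cluster goes right; preceding coda = ∅.
/a…a/ gap (V2→V3): /jtl/ — longest licit onset from the right is /tl/, leaving /j/ as coda.
/a…o/ gap (V3→V4): /bgpl/; trying suffixes from longest down, /pl/ is the first permitted one, so coda /bg/ | onset /pl/.
Result: po.tlaj.tlabg.ploj.
Mapping each syllable to C/V: /po/ → CV, /tlaj/ → CCVC, /tlabg/ → CCVCC, /ploj/ → CCVC.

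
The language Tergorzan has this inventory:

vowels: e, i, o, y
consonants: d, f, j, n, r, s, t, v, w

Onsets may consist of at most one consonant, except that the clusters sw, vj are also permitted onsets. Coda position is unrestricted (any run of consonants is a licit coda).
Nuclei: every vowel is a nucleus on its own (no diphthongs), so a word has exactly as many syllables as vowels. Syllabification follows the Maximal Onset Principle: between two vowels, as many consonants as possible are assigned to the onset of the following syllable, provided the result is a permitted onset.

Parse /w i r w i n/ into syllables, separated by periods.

wir.win

Vowels present: i, i; each is a nucleus, giving 2 syllables.
σ1/σ2 boundary: cluster /rw/ — the longest permitted-onset suffix is /w/; onset = /w/, preceding coda = /r/.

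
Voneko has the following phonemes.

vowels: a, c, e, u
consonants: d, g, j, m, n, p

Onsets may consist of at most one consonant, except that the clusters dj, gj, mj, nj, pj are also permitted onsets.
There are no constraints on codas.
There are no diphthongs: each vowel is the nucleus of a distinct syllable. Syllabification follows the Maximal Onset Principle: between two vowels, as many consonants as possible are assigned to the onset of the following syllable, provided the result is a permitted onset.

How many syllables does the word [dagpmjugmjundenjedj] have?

Nuclei (vowels): a, u, u, e, e → 5 syllables.

5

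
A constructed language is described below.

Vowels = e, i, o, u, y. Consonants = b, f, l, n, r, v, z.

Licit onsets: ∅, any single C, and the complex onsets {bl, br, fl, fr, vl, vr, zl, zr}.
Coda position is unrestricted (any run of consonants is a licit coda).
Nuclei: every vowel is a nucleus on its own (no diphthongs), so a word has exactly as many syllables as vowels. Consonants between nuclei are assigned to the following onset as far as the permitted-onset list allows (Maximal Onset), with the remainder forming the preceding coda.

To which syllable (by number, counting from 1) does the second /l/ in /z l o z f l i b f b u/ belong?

2

Nuclei (vowels): o, i, u → 3 syllables.
/o…i/ gap (V1→V2): cluster /zfl/ — the longest permitted-onset suffix is /fl/; onset = /fl/, preceding coda = /z/.
/i…u/ gap (V2→V3): /bfb/ splits as /bf/ + /b/ (/b/ is the longest suffix that is a licit onset).
So the parse is zloz.flibf.bu.
The second /l/ is in the onset of syllable 2 (/flibf/).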